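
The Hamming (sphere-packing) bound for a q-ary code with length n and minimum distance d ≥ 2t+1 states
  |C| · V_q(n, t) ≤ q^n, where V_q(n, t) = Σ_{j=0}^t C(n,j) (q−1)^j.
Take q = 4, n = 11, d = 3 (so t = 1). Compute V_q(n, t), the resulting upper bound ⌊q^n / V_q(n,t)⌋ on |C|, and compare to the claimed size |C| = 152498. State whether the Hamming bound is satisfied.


V_q(n, t) = 34, q^n = 4194304, Hamming bound = 123361, |C| = 152498 > bound (violated).

Step 1: Compute V_q(n, t) = Σ_{j=0}^1 C(n, j) (q−1)^j.
  j = 0: C(11,0)·(3)^0 = 1·1 = 1.
  j = 1: C(11,1)·(3)^1 = 11·3 = 33.
  V_q(n, t) = 1 + 33 = 34.
Step 2: q^n = 4^11 = 4194304.
Step 3: Hamming bound ⌊q^n / V_q(n,t)⌋ = ⌊4194304/34⌋ = 123361.
Step 4: Compare |C| = 152498 to 123361: violated.
The claimed |C| lies above the Hamming bound, so no 4-ary code of length 11 with d ≥ 3 can have 152498 codewords.


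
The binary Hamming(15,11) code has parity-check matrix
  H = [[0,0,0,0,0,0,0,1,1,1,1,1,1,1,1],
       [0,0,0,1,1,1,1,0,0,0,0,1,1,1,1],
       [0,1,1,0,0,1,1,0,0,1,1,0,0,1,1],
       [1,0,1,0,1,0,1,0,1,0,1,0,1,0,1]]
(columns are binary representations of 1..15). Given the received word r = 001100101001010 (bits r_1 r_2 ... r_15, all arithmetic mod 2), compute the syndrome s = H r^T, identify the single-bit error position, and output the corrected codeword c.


s = (1, 0, 1, 1)^T, error position = 11, corrected codeword c = 001100101011010

Compute s = H r^T mod 2 one row at a time:
  s_1 = 0 + 1 + 0 + 0 + 1 + 0 + 1 + 0 = 3 ≡ 1 (mod 2).
  s_2 = 1 + 0 + 0 + 1 + 1 + 0 + 1 + 0 = 4 ≡ 0 (mod 2).
  s_3 = 0 + 1 + 0 + 1 + 0 + 0 + 1 + 0 = 3 ≡ 1 (mod 2).
  s_4 = 0 + 1 + 0 + 1 + 1 + 0 + 0 + 0 = 3 ≡ 1 (mod 2).
s = (1, 0, 1, 1)^T — this equals column 11 of H (binary 1011), so error is at position 11.
Correct: flip bit 11 of r = 001100101001010 to get c = 001100101011010.


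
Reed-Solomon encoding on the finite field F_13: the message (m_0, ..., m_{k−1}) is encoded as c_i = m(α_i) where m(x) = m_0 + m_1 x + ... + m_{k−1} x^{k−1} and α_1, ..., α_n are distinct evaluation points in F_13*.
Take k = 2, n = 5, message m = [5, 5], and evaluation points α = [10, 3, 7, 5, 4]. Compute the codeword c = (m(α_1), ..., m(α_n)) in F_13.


c = [3, 7, 1, 4, 12]

Message polynomial: m(x) = 5 + 5·x (mod 13).
For each evaluation point α_i, compute m(α_i) mod 13:
  α_1 = 10: Horner steps 5 → 3, so m(10) = 3.
  α_2 = 3: Horner steps 5 → 7, so m(3) = 7.
  α_3 = 7: Horner steps 5 → 1, so m(7) = 1.
  α_4 = 5: Horner steps 5 → 4, so m(5) = 4.
  α_5 = 4: Horner steps 5 → 12, so m(4) = 12.
Codeword c = [3, 7, 1, 4, 12] ∈ F_13^5.


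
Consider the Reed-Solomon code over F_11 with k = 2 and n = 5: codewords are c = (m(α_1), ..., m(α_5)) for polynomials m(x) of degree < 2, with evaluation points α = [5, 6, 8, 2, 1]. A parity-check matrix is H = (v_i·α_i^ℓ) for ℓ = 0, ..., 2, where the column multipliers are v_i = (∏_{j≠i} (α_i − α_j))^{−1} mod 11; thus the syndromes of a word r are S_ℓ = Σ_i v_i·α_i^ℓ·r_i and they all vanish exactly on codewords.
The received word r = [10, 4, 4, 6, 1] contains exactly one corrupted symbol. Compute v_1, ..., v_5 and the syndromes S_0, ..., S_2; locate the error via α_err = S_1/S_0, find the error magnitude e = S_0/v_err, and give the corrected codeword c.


S = (10, 3, 2), error at position 3, error magnitude e = 1, c = [10, 4, 3, 6, 1].

Step 1: column multipliers v_i = (∏_{j≠i}(α_i − α_j))^{−1} mod 11.
  i = 1 (α = 5): (5−6)(5−8)(5−2)(5−1) = (−1)·(−3)·3·4 = 36 ≡ 3, so v_1 = 3^{−1} = 4 (mod 11).
  i = 2 (α = 6): (6−5)(6−8)(6−2)(6−1) = 1·(−2)·4·5 = −40 ≡ 4, so v_2 = 4^{−1} = 3 (mod 11).
  i = 3 (α = 8): (8−5)(8−6)(8−2)(8−1) = 3·2·6·7 = 252 ≡ 10, so v_3 = 10^{−1} = 10 (mod 11).
  i = 4 (α = 2): (2−5)(2−6)(2−8)(2−1) = (−3)·(−4)·(−6)·1 = −72 ≡ 5, so v_4 = 5^{−1} = 9 (mod 11).
  i = 5 (α = 1): (1−5)(1−6)(1−8)(1−2) = (−4)·(−5)·(−7)·(−1) = 140 ≡ 8, so v_5 = 8^{−1} = 7 (mod 11).
  v = [4, 3, 10, 9, 7].
Step 2: syndromes of r = [10, 4, 4, 6, 1] (all sums mod 11).
  S_0 = Σ v_i r_i = 4·10 + 3·4 + 10·4 + 9·6 + 7·1 = 153 ≡ 10.
  S_1 = Σ v_i α_i r_i = 4·5·10 + 3·6·4 + 10·8·4 + 9·2·6 + 7·1·1 = 707 ≡ 3.
  α_i^2 mod 11 = [3, 3, 9, 4, 1].
  S_2 = Σ v_i α_i^2 r_i = 4·3·10 + 3·3·4 + 10·9·4 + 9·4·6 + 7·1·1 = 739 ≡ 2.
  S = (10, 3, 2) ≠ 0, so r is not a codeword (an error is present).
Step 3: locate the error. For a single error e at position i, S_ℓ = v_i·e·α_i^ℓ, so α_err = S_1/S_0.
  S_0^{−1} = 10^{−1} = 10 (mod 11), so α_err = 3·10 = 30 ≡ 8 = α_3. Error position i = 3.
  Consistency check: S_2/S_1 = 2·4 = 8 ≡ 8 = α_err ✓ (single-error assumption holds).
Step 4: error magnitude e = S_0/v_3 = S_0·∏_{j≠3}(α_3 − α_j) = 10·10 = 100 ≡ 1 (mod 11).
Step 5: correct position 3: c_3 = r_3 − e = 4 − 1 ≡ 3 (mod 11). Hence c = [10, 4, 3, 6, 1].
  Check: interpolating c through the α_i gives m(x) = 7 + 5·x (degree < 2) with m(α_i) = c_i for every i, so c is indeed a codeword.


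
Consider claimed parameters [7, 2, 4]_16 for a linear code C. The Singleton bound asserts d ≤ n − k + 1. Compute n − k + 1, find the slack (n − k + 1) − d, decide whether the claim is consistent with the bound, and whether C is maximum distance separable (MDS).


Singleton RHS = n − k + 1 = 6, slack = 2, bound satisfied, not MDS.

Singleton bound: d ≤ n − k + 1.
Here n = 7, k = 2, so n − k + 1 = 6.
Given d = 4, check d ≤ 6: YES.
Slack = (n − k + 1) − d = 2.
The code is NOT MDS (slack = 2 > 0).
Description: the claimed parameters are [7, 2, 4]_16; such a code would be non-MDS.


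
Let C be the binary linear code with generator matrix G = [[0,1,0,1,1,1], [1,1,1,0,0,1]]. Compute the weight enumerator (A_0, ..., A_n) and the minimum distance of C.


Weight distribution: A_0 = 1, A_4 = 3. Minimum distance d = 4.

Enumerate all 2^2 = 4 messages m ∈ F_2^2.
For each, compute codeword c = mG in F_2^6, then tally its weight.
  m = 00 → c = 000000, weight = 0.
  m = 10 → c = 010111, weight = 4.
  m = 01 → c = 111001, weight = 4.
  m = 11 → c = 101110, weight = 4.
Tally weights:
  weight 0: 1 codewords.
  weight 4: 3 codewords.
Minimum distance d = smallest w > 0 with A_w > 0 = 4.
Sanity: Σ A_w = 4 = 2^2 = 4 ✓.


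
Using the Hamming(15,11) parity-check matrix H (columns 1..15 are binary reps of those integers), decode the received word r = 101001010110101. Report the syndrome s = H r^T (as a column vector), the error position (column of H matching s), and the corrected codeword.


s = (1, 1, 1, 1)^T, error position = 15, corrected codeword c = 101001010110100

Compute s = H r^T mod 2 one row at a time:
  s_1 = 1 + 0 + 1 + 1 + 0 + 1 + 0 + 1 = 5 ≡ 1 (mod 2).
  s_2 = 0 + 0 + 1 + 0 + 0 + 1 + 0 + 1 = 3 ≡ 1 (mod 2).
  s_3 = 0 + 1 + 1 + 0 + 1 + 1 + 0 + 1 = 5 ≡ 1 (mod 2).
  s_4 = 1 + 1 + 0 + 0 + 0 + 1 + 1 + 1 = 5 ≡ 1 (mod 2).
s = (1, 1, 1, 1)^T — this equals column 15 of H (binary 1111), so error is at position 15.
Correct: flip bit 15 of r = 101001010110101 to get c = 101001010110100.


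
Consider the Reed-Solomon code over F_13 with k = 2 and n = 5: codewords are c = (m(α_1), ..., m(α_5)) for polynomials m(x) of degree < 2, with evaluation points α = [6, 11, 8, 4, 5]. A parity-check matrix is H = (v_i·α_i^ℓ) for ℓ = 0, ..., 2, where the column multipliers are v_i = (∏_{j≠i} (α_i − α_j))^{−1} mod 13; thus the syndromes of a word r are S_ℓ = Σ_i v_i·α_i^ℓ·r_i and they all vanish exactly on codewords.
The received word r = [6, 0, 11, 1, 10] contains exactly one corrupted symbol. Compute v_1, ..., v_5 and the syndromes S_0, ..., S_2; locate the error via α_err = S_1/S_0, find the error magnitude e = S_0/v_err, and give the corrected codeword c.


S = (11, 4, 5), error at position 2, error magnitude e = 1, c = [6, 12, 11, 1, 10].

Step 1: column multipliers v_i = (∏_{j≠i}(α_i − α_j))^{−1} mod 13.
  i = 1 (α = 6): (6−11)(6−8)(6−4)(6−5) = (−5)·(−2)·2·1 = 20 ≡ 7, so v_1 = 7^{−1} = 2 (mod 13).
  i = 2 (α = 11): (11−6)(11−8)(11−4)(11−5) = 5·3·7·6 = 630 ≡ 6, so v_2 = 6^{−1} = 11 (mod 13).
  i = 3 (α = 8): (8−6)(8−11)(8−4)(8−5) = 2·(−3)·4·3 = −72 ≡ 6, so v_3 = 6^{−1} = 11 (mod 13).
  i = 4 (α = 4): (4−6)(4−11)(4−8)(4−5) = (−2)·(−7)·(−4)·(−1) = 56 ≡ 4, so v_4 = 4^{−1} = 10 (mod 13).
  i = 5 (α = 5): (5−6)(5−11)(5−8)(5−4) = (−1)·(−6)·(−3)·1 = −18 ≡ 8, so v_5 = 8^{−1} = 5 (mod 13).
  v = [2, 11, 11, 10, 5].
Step 2: syndromes of r = [6, 0, 11, 1, 10] (all sums mod 13).
  S_0 = Σ v_i r_i = 2·6 + 11·0 + 11·11 + 10·1 + 5·10 = 193 ≡ 11.
  S_1 = Σ v_i α_i r_i = 2·6·6 + 11·11·0 + 11·8·11 + 10·4·1 + 5·5·10 = 1330 ≡ 4.
  α_i^2 mod 13 = [10, 4, 12, 3, 12].
  S_2 = Σ v_i α_i^2 r_i = 2·10·6 + 11·4·0 + 11·12·11 + 10·3·1 + 5·12·10 = 2202 ≡ 5.
  S = (11, 4, 5) ≠ 0, so r is not a codeword (an error is present).
Step 3: locate the error. For a single error e at position i, S_ℓ = v_i·e·α_i^ℓ, so α_err = S_1/S_0.
  S_0^{−1} = 11^{−1} = 6 (mod 13), so α_err = 4·6 = 24 ≡ 11 = α_2. Error position i = 2.
  Consistency check: S_2/S_1 = 5·10 = 50 ≡ 11 = α_err ✓ (single-error assumption holds).
Step 4: error magnitude e = S_0/v_2 = S_0·∏_{j≠2}(α_2 − α_j) = 11·6 = 66 ≡ 1 (mod 13).
Step 5: correct position 2: c_2 = r_2 − e = 0 − 1 ≡ 12 (mod 13). Hence c = [6, 12, 11, 1, 10].
  Check: interpolating c through the α_i gives m(x) = 4 + 9·x (degree < 2) with m(α_i) = c_i for every i, so c is indeed a codeword.


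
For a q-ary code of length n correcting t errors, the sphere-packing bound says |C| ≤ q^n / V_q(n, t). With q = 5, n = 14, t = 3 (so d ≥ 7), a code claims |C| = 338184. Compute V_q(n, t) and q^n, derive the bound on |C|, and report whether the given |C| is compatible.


V_q(n, t) = 24809, q^n = 6103515625, Hamming bound = 246020, |C| = 338184 > bound (violated).

Step 1: Compute V_q(n, t) = Σ_{j=0}^3 C(n, j) (q−1)^j.
  j = 0: C(14,0)·(4)^0 = 1·1 = 1.
  j = 1: C(14,1)·(4)^1 = 14·4 = 56.
  j = 2: C(14,2)·(4)^2 = 91·16 = 1456.
  j = 3: C(14,3)·(4)^3 = 364·64 = 23296.
  V_q(n, t) = 1 + 56 + 1456 + 23296 = 24809.
Step 2: q^n = 5^14 = 6103515625.
Step 3: Hamming bound ⌊q^n / V_q(n,t)⌋ = ⌊6103515625/24809⌋ = 246020.
Step 4: Compare |C| = 338184 to 246020: violated.
The claimed |C| lies above the Hamming bound, so no 5-ary code of length 14 with d ≥ 7 can have 338184 codewords.


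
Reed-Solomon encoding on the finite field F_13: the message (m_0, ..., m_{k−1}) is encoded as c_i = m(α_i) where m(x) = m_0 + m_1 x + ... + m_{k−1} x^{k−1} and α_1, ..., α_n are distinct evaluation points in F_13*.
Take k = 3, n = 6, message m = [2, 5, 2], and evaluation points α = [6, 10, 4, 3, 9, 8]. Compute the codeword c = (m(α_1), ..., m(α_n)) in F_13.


c = [0, 5, 2, 9, 1, 1]

Message polynomial: m(x) = 2 + 5·x + 2·x^2 (mod 13).
For each evaluation point α_i, compute m(α_i) mod 13:
  α_1 = 6: Horner steps 2 → 4 → 0, so m(6) = 0.
  α_2 = 10: Horner steps 2 → 12 → 5, so m(10) = 5.
  α_3 = 4: Horner steps 2 → 0 → 2, so m(4) = 2.
  α_4 = 3: Horner steps 2 → 11 → 9, so m(3) = 9.
  α_5 = 9: Horner steps 2 → 10 → 1, so m(9) = 1.
  α_6 = 8: Horner steps 2 → 8 → 1, so m(8) = 1.
Codeword c = [0, 5, 2, 9, 1, 1] ∈ F_13^6.


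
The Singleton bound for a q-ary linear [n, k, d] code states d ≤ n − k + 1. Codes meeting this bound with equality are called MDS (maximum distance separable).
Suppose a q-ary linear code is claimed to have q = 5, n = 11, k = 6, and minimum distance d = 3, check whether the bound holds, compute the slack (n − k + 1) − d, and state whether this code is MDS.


Singleton RHS = n − k + 1 = 6, slack = 3, bound satisfied, not MDS.

Singleton bound: d ≤ n − k + 1.
Here n = 11, k = 6, so n − k + 1 = 6.
Given d = 3, check d ≤ 6: YES.
Slack = (n − k + 1) − d = 3.
The code is NOT MDS (slack = 3 > 0).
Description: the claimed parameters are [11, 6, 3]_5; such a code would be non-MDS.


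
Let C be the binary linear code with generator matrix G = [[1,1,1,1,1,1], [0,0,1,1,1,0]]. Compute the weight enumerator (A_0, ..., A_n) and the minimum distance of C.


Weight distribution: A_0 = 1, A_3 = 2, A_6 = 1. Minimum distance d = 3.

Enumerate all 2^2 = 4 messages m ∈ F_2^2.
For each, compute codeword c = mG in F_2^6, then tally its weight.
  m = 00 → c = 000000, weight = 0.
  m = 10 → c = 111111, weight = 6.
  m = 01 → c = 001110, weight = 3.
  m = 11 → c = 110001, weight = 3.
Tally weights:
  weight 0: 1 codewords.
  weight 3: 2 codewords.
  weight 6: 1 codewords.
Minimum distance d = smallest w > 0 with A_w > 0 = 3.
Sanity: Σ A_w = 4 = 2^2 = 4 ✓.


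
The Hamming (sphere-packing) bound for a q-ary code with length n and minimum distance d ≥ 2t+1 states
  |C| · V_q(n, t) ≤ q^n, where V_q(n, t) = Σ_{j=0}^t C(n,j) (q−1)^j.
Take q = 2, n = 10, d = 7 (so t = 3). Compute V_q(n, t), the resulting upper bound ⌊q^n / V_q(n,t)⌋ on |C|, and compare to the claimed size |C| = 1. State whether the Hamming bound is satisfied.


V_q(n, t) = 176, q^n = 1024, Hamming bound = 5, |C| = 1 ≤ bound (satisfied).

Step 1: Compute V_q(n, t) = Σ_{j=0}^3 C(n, j) (q−1)^j.
  j = 0: C(10,0)·(1)^0 = 1·1 = 1.
  j = 1: C(10,1)·(1)^1 = 10·1 = 10.
  j = 2: C(10,2)·(1)^2 = 45·1 = 45.
  j = 3: C(10,3)·(1)^3 = 120·1 = 120.
  V_q(n, t) = 1 + 10 + 45 + 120 = 176.
Step 2: q^n = 2^10 = 1024.
Step 3: Hamming bound ⌊q^n / V_q(n,t)⌋ = ⌊1024/176⌋ = 5.
Step 4: Compare |C| = 1 to 5: satisfied.
The claimed |C| lies below the Hamming bound.


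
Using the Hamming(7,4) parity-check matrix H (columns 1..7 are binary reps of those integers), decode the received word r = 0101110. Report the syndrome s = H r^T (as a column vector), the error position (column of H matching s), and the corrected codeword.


s = (1, 0, 1)^T, error position = 5, corrected codeword c = 0101010

Compute s = H r^T mod 2 one row at a time:
  s_1 = 1 + 1 + 1 + 0 = 3 ≡ 1 (mod 2).
  s_2 = 1 + 0 + 1 + 0 = 2 ≡ 0 (mod 2).
  s_3 = 0 + 0 + 1 + 0 = 1 ≡ 1 (mod 2).
s = (1, 0, 1)^T — this equals column 5 of H (binary 101), so error is at position 5.
Correct: flip bit 5 of r = 0101110 to get c = 0101010.


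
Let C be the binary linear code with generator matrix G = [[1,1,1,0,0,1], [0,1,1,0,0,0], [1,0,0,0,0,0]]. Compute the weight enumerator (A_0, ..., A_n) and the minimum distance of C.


Weight distribution: A_0 = 1, A_1 = 2, A_2 = 2, A_3 = 2, A_4 = 1. Minimum distance d = 1.

Enumerate all 2^3 = 8 messages m ∈ F_2^3.
For each, compute codeword c = mG in F_2^6, then tally its weight.
  m = 000 → c = 000000, weight = 0.
  m = 100 → c = 111001, weight = 4.
  m = 010 → c = 011000, weight = 2.
  m = 110 → c = 100001, weight = 2.
  m = 001 → c = 100000, weight = 1.
  m = 101 → c = 011001, weight = 3.
  m = 011 → c = 111000, weight = 3.
  m = 111 → c = 000001, weight = 1.
Tally weights:
  weight 0: 1 codewords.
  weight 1: 2 codewords.
  weight 2: 2 codewords.
  weight 3: 2 codewords.
  weight 4: 1 codewords.
Minimum distance d = smallest w > 0 with A_w > 0 = 1.
Sanity: Σ A_w = 8 = 2^3 = 8 ✓.


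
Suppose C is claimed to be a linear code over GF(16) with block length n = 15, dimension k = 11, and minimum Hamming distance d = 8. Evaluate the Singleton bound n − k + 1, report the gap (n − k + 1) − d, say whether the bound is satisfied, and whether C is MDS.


Singleton RHS = n − k + 1 = 5, slack = -3, bound violated (no such code; not MDS).

Singleton bound: d ≤ n − k + 1.
Here n = 15, k = 11, so n − k + 1 = 5.
Given d = 8, check d ≤ 5: NO.
Slack = (n − k + 1) − d = -3.
The slack is negative: d = 8 exceeds n − k + 1 = 5 by 3, so the Singleton bound is violated and no linear [15, 11, 8]_16 code can exist. In particular it is not MDS (MDS requires d = n − k + 1 exactly).
Description: the claimed parameters are [15, 11, 8]_16; such a code would be impossible (violates the Singleton bound).


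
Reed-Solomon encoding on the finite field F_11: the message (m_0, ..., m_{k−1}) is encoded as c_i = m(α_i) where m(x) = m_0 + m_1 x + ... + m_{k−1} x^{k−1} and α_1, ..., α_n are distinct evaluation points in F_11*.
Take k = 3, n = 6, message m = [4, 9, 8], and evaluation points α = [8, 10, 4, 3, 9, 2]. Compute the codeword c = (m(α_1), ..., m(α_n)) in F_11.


c = [5, 3, 3, 4, 7, 10]

Message polynomial: m(x) = 4 + 9·x + 8·x^2 (mod 11).
For each evaluation point α_i, compute m(α_i) mod 11:
  α_1 = 8: Horner steps 8 → 7 → 5, so m(8) = 5.
  α_2 = 10: Horner steps 8 → 1 → 3, so m(10) = 3.
  α_3 = 4: Horner steps 8 → 8 → 3, so m(4) = 3.
  α_4 = 3: Horner steps 8 → 0 → 4, so m(3) = 4.
  α_5 = 9: Horner steps 8 → 4 → 7, so m(9) = 7.
  α_6 = 2: Horner steps 8 → 3 → 10, so m(2) = 10.
Codeword c = [5, 3, 3, 4, 7, 10] ∈ F_11^6.


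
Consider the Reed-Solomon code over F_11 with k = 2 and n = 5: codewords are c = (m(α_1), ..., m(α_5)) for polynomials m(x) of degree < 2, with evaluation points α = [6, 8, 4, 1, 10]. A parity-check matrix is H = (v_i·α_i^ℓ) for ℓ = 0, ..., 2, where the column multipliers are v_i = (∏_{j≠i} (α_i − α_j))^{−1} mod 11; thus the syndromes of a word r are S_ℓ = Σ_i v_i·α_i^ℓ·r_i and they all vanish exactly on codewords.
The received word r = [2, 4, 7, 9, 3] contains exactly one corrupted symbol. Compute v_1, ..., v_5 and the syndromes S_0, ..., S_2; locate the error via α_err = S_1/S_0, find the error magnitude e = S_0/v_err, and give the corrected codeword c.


S = (2, 5, 7), error at position 2, error magnitude e = 7, c = [2, 8, 7, 9, 3].

Step 1: column multipliers v_i = (∏_{j≠i}(α_i − α_j))^{−1} mod 11.
  i = 1 (α = 6): (6−8)(6−4)(6−1)(6−10) = (−2)·2·5·(−4) = 80 ≡ 3, so v_1 = 3^{−1} = 4 (mod 11).
  i = 2 (α = 8): (8−6)(8−4)(8−1)(8−10) = 2·4·7·(−2) = −112 ≡ 9, so v_2 = 9^{−1} = 5 (mod 11).
  i = 3 (α = 4): (4−6)(4−8)(4−1)(4−10) = (−2)·(−4)·3·(−6) = −144 ≡ 10, so v_3 = 10^{−1} = 10 (mod 11).
  i = 4 (α = 1): (1−6)(1−8)(1−4)(1−10) = (−5)·(−7)·(−3)·(−9) = 945 ≡ 10, so v_4 = 10^{−1} = 10 (mod 11).
  i = 5 (α = 10): (10−6)(10−8)(10−4)(10−1) = 4·2·6·9 = 432 ≡ 3, so v_5 = 3^{−1} = 4 (mod 11).
  v = [4, 5, 10, 10, 4].
Step 2: syndromes of r = [2, 4, 7, 9, 3] (all sums mod 11).
  S_0 = Σ v_i r_i = 4·2 + 5·4 + 10·7 + 10·9 + 4·3 = 200 ≡ 2.
  S_1 = Σ v_i α_i r_i = 4·6·2 + 5·8·4 + 10·4·7 + 10·1·9 + 4·10·3 = 698 ≡ 5.
  α_i^2 mod 11 = [3, 9, 5, 1, 1].
  S_2 = Σ v_i α_i^2 r_i = 4·3·2 + 5·9·4 + 10·5·7 + 10·1·9 + 4·1·3 = 656 ≡ 7.
  S = (2, 5, 7) ≠ 0, so r is not a codeword (an error is present).
Step 3: locate the error. For a single error e at position i, S_ℓ = v_i·e·α_i^ℓ, so α_err = S_1/S_0.
  S_0^{−1} = 2^{−1} = 6 (mod 11), so α_err = 5·6 = 30 ≡ 8 = α_2. Error position i = 2.
  Consistency check: S_2/S_1 = 7·9 = 63 ≡ 8 = α_err ✓ (single-error assumption holds).
Step 4: error magnitude e = S_0/v_2 = S_0·∏_{j≠2}(α_2 − α_j) = 2·9 = 18 ≡ 7 (mod 11).
Step 5: correct position 2: c_2 = r_2 − e = 4 − 7 ≡ 8 (mod 11). Hence c = [2, 8, 7, 9, 3].
  Check: interpolating c through the α_i gives m(x) = 6 + 3·x (degree < 2) with m(α_i) = c_i for every i, so c is indeed a codeword.


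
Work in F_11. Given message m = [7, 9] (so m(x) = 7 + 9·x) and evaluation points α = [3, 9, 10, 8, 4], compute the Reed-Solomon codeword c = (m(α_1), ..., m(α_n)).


c = [1, 0, 9, 2, 10]

Message polynomial: m(x) = 7 + 9·x (mod 11).
For each evaluation point α_i, compute m(α_i) mod 11:
  α_1 = 3: Horner steps 9 → 1, so m(3) = 1.
  α_2 = 9: Horner steps 9 → 0, so m(9) = 0.
  α_3 = 10: Horner steps 9 → 9, so m(10) = 9.
  α_4 = 8: Horner steps 9 → 2, so m(8) = 2.
  α_5 = 4: Horner steps 9 → 10, so m(4) = 10.
Codeword c = [1, 0, 9, 2, 10] ∈ F_11^5.


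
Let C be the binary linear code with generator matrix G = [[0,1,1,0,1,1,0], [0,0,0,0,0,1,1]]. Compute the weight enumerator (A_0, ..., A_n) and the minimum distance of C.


Weight distribution: A_0 = 1, A_2 = 1, A_4 = 2. Minimum distance d = 2.

Enumerate all 2^2 = 4 messages m ∈ F_2^2.
For each, compute codeword c = mG in F_2^7, then tally its weight.
  m = 00 → c = 0000000, weight = 0.
  m = 10 → c = 0110110, weight = 4.
  m = 01 → c = 0000011, weight = 2.
  m = 11 → c = 0110101, weight = 4.
Tally weights:
  weight 0: 1 codewords.
  weight 2: 1 codewords.
  weight 4: 2 codewords.
Minimum distance d = smallest w > 0 with A_w > 0 = 2.
Sanity: Σ A_w = 4 = 2^2 = 4 ✓.


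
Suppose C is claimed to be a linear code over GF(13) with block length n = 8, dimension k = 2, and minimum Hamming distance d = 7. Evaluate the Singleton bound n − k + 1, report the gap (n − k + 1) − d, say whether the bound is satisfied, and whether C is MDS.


Singleton RHS = n − k + 1 = 7, slack = 0, bound satisfied, MDS.

Singleton bound: d ≤ n − k + 1.
Here n = 8, k = 2, so n − k + 1 = 7.
Given d = 7, check d ≤ 7: YES.
Slack = (n − k + 1) − d = 0.
The code is MDS (slack = 0).
Description: the claimed parameters are [8, 2, 7]_13; such a code would be MDS (meets Singleton bound).


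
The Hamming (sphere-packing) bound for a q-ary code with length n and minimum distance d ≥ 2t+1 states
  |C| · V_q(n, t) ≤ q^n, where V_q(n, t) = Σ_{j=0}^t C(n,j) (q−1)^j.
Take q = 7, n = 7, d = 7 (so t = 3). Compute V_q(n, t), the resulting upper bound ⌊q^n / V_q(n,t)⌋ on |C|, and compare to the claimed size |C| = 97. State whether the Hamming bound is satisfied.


V_q(n, t) = 8359, q^n = 823543, Hamming bound = 98, |C| = 97 ≤ bound (satisfied).

Step 1: Compute V_q(n, t) = Σ_{j=0}^3 C(n, j) (q−1)^j.
  j = 0: C(7,0)·(6)^0 = 1·1 = 1.
  j = 1: C(7,1)·(6)^1 = 7·6 = 42.
  j = 2: C(7,2)·(6)^2 = 21·36 = 756.
  j = 3: C(7,3)·(6)^3 = 35·216 = 7560.
  V_q(n, t) = 1 + 42 + 756 + 7560 = 8359.
Step 2: q^n = 7^7 = 823543.
Step 3: Hamming bound ⌊q^n / V_q(n,t)⌋ = ⌊823543/8359⌋ = 98.
Step 4: Compare |C| = 97 to 98: satisfied.
The claimed |C| lies below the Hamming bound.


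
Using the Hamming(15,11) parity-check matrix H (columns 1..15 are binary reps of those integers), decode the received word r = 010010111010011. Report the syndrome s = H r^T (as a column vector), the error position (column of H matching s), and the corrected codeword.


s = (1, 0, 1, 1)^T, error position = 11, corrected codeword c = 010010111000011

Compute s = H r^T mod 2 one row at a time:
  s_1 = 1 + 1 + 0 + 1 + 0 + 0 + 1 + 1 = 5 ≡ 1 (mod 2).
  s_2 = 0 + 1 + 0 + 1 + 0 + 0 + 1 + 1 = 4 ≡ 0 (mod 2).
  s_3 = 1 + 0 + 0 + 1 + 0 + 1 + 1 + 1 = 5 ≡ 1 (mod 2).
  s_4 = 0 + 0 + 1 + 1 + 1 + 1 + 0 + 1 = 5 ≡ 1 (mod 2).
s = (1, 0, 1, 1)^T — this equals column 11 of H (binary 1011), so error is at position 11.
Correct: flip bit 11 of r = 010010111010011 to get c = 010010111000011.


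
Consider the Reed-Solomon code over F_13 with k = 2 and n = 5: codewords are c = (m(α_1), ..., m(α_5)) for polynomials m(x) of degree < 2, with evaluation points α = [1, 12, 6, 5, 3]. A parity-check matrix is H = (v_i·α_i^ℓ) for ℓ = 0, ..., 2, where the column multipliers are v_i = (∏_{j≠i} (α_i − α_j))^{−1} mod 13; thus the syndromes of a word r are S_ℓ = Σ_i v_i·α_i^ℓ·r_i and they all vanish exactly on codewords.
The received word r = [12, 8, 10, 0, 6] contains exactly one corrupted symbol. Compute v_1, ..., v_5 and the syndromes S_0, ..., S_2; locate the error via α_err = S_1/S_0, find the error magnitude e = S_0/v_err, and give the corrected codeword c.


S = (5, 8, 5), error at position 2, error magnitude e = 3, c = [12, 5, 10, 0, 6].

Step 1: column multipliers v_i = (∏_{j≠i}(α_i − α_j))^{−1} mod 13.
  i = 1 (α = 1): (1−12)(1−6)(1−5)(1−3) = (−11)·(−5)·(−4)·(−2) = 440 ≡ 11, so v_1 = 11^{−1} = 6 (mod 13).
  i = 2 (α = 12): (12−1)(12−6)(12−5)(12−3) = 11·6·7·9 = 4158 ≡ 11, so v_2 = 11^{−1} = 6 (mod 13).
  i = 3 (α = 6): (6−1)(6−12)(6−5)(6−3) = 5·(−6)·1·3 = −90 ≡ 1, so v_3 = 1^{−1} = 1 (mod 13).
  i = 4 (α = 5): (5−1)(5−12)(5−6)(5−3) = 4·(−7)·(−1)·2 = 56 ≡ 4, so v_4 = 4^{−1} = 10 (mod 13).
  i = 5 (α = 3): (3−1)(3−12)(3−6)(3−5) = 2·(−9)·(−3)·(−2) = −108 ≡ 9, so v_5 = 9^{−1} = 3 (mod 13).
  v = [6, 6, 1, 10, 3].
Step 2: syndromes of r = [12, 8, 10, 0, 6] (all sums mod 13).
  S_0 = Σ v_i r_i = 6·12 + 6·8 + 1·10 + 10·0 + 3·6 = 148 ≡ 5.
  S_1 = Σ v_i α_i r_i = 6·1·12 + 6·12·8 + 1·6·10 + 10·5·0 + 3·3·6 = 762 ≡ 8.
  α_i^2 mod 13 = [1, 1, 10, 12, 9].
  S_2 = Σ v_i α_i^2 r_i = 6·1·12 + 6·1·8 + 1·10·10 + 10·12·0 + 3·9·6 = 382 ≡ 5.
  S = (5, 8, 5) ≠ 0, so r is not a codeword (an error is present).
Step 3: locate the error. For a single error e at position i, S_ℓ = v_i·e·α_i^ℓ, so α_err = S_1/S_0.
  S_0^{−1} = 5^{−1} = 8 (mod 13), so α_err = 8·8 = 64 ≡ 12 = α_2. Error position i = 2.
  Consistency check: S_2/S_1 = 5·5 = 25 ≡ 12 = α_err ✓ (single-error assumption holds).
Step 4: error magnitude e = S_0/v_2 = S_0·∏_{j≠2}(α_2 − α_j) = 5·11 = 55 ≡ 3 (mod 13).
Step 5: correct position 2: c_2 = r_2 − e = 8 − 3 ≡ 5 (mod 13). Hence c = [12, 5, 10, 0, 6].
  Check: interpolating c through the α_i gives m(x) = 2 + 10·x (degree < 2) with m(α_i) = c_i for every i, so c is indeed a codeword.


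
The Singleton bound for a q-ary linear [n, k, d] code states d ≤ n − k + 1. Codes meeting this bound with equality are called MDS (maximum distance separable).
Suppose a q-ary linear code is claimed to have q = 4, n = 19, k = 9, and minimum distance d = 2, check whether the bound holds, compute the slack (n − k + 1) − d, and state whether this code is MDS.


Singleton RHS = n − k + 1 = 11, slack = 9, bound satisfied, not MDS.

Singleton bound: d ≤ n − k + 1.
Here n = 19, k = 9, so n − k + 1 = 11.
Given d = 2, check d ≤ 11: YES.
Slack = (n − k + 1) − d = 9.
The code is NOT MDS (slack = 9 > 0).
Description: the claimed parameters are [19, 9, 2]_4; such a code would be non-MDS.


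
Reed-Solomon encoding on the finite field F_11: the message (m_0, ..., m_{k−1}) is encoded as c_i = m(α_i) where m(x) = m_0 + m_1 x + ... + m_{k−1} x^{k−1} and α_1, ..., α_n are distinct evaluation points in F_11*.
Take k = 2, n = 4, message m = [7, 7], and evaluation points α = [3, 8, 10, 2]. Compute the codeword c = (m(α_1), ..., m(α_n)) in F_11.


c = [6, 8, 0, 10]

Message polynomial: m(x) = 7 + 7·x (mod 11).
For each evaluation point α_i, compute m(α_i) mod 11:
  α_1 = 3: Horner steps 7 → 6, so m(3) = 6.
  α_2 = 8: Horner steps 7 → 8, so m(8) = 8.
  α_3 = 10: Horner steps 7 → 0, so m(10) = 0.
  α_4 = 2: Horner steps 7 → 10, so m(2) = 10.
Codeword c = [6, 8, 0, 10] ∈ F_11^4.


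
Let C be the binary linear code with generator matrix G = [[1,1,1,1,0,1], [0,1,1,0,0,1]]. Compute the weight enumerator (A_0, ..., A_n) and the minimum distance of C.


Weight distribution: A_0 = 1, A_2 = 1, A_3 = 1, A_5 = 1. Minimum distance d = 2.

Enumerate all 2^2 = 4 messages m ∈ F_2^2.
For each, compute codeword c = mG in F_2^6, then tally its weight.
  m = 00 → c = 000000, weight = 0.
  m = 10 → c = 111101, weight = 5.
  m = 01 → c = 011001, weight = 3.
  m = 11 → c = 100100, weight = 2.
Tally weights:
  weight 0: 1 codewords.
  weight 2: 1 codewords.
  weight 3: 1 codewords.
  weight 5: 1 codewords.
Minimum distance d = smallest w > 0 with A_w > 0 = 2.
Sanity: Σ A_w = 4 = 2^2 = 4 ✓.


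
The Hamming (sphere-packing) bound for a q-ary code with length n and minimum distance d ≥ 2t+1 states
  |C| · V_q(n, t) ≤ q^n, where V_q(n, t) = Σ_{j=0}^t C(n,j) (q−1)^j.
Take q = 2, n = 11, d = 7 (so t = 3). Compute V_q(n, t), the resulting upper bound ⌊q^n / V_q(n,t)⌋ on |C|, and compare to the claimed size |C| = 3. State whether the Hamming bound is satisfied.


V_q(n, t) = 232, q^n = 2048, Hamming bound = 8, |C| = 3 ≤ bound (satisfied).

Step 1: Compute V_q(n, t) = Σ_{j=0}^3 C(n, j) (q−1)^j.
  j = 0: C(11,0)·(1)^0 = 1·1 = 1.
  j = 1: C(11,1)·(1)^1 = 11·1 = 11.
  j = 2: C(11,2)·(1)^2 = 55·1 = 55.
  j = 3: C(11,3)·(1)^3 = 165·1 = 165.
  V_q(n, t) = 1 + 11 + 55 + 165 = 232.
Step 2: q^n = 2^11 = 2048.
Step 3: Hamming bound ⌊q^n / V_q(n,t)⌋ = ⌊2048/232⌋ = 8.
Step 4: Compare |C| = 3 to 8: satisfied.
The claimed |C| lies below the Hamming bound.


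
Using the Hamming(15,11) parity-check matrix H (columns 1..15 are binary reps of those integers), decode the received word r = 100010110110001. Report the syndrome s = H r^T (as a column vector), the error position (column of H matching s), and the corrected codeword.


s = (0, 1, 0, 1)^T, error position = 5, corrected codeword c = 100000110110001

Compute s = H r^T mod 2 one row at a time:
  s_1 = 1 + 0 + 1 + 1 + 0 + 0 + 0 + 1 = 4 ≡ 0 (mod 2).
  s_2 = 0 + 1 + 0 + 1 + 0 + 0 + 0 + 1 = 3 ≡ 1 (mod 2).
  s_3 = 0 + 0 + 0 + 1 + 1 + 1 + 0 + 1 = 4 ≡ 0 (mod 2).
  s_4 = 1 + 0 + 1 + 1 + 0 + 1 + 0 + 1 = 5 ≡ 1 (mod 2).
s = (0, 1, 0, 1)^T — this equals column 5 of H (binary 0101), so error is at position 5.
Correct: flip bit 5 of r = 100010110110001 to get c = 100000110110001.


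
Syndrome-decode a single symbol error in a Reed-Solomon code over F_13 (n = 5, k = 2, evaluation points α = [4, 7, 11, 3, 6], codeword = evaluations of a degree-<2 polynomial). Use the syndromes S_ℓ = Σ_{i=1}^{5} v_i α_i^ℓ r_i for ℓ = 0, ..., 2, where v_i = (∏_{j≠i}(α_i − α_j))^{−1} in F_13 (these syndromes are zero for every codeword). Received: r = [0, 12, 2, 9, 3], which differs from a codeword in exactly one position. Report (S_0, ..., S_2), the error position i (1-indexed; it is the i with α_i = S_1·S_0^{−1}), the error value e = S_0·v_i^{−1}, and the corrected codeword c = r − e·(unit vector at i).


S = (2, 12, 7), error at position 5, error magnitude e = 8, c = [0, 12, 2, 9, 8].

Step 1: column multipliers v_i = (∏_{j≠i}(α_i − α_j))^{−1} mod 13.
  i = 1 (α = 4): (4−7)(4−11)(4−3)(4−6) = (−3)·(−7)·1·(−2) = −42 ≡ 10, so v_1 = 10^{−1} = 4 (mod 13).
  i = 2 (α = 7): (7−4)(7−11)(7−3)(7−6) = 3·(−4)·4·1 = −48 ≡ 4, so v_2 = 4^{−1} = 10 (mod 13).
  i = 3 (α = 11): (11−4)(11−7)(11−3)(11−6) = 7·4·8·5 = 1120 ≡ 2, so v_3 = 2^{−1} = 7 (mod 13).
  i = 4 (α = 3): (3−4)(3−7)(3−11)(3−6) = (−1)·(−4)·(−8)·(−3) = 96 ≡ 5, so v_4 = 5^{−1} = 8 (mod 13).
  i = 5 (α = 6): (6−4)(6−7)(6−11)(6−3) = 2·(−1)·(−5)·3 = 30 ≡ 4, so v_5 = 4^{−1} = 10 (mod 13).
  v = [4, 10, 7, 8, 10].
Step 2: syndromes of r = [0, 12, 2, 9, 3] (all sums mod 13).
  S_0 = Σ v_i r_i = 4·0 + 10·12 + 7·2 + 8·9 + 10·3 = 236 ≡ 2.
  S_1 = Σ v_i α_i r_i = 4·4·0 + 10·7·12 + 7·11·2 + 8·3·9 + 10·6·3 = 1390 ≡ 12.
  α_i^2 mod 13 = [3, 10, 4, 9, 10].
  S_2 = Σ v_i α_i^2 r_i = 4·3·0 + 10·10·12 + 7·4·2 + 8·9·9 + 10·10·3 = 2204 ≡ 7.
  S = (2, 12, 7) ≠ 0, so r is not a codeword (an error is present).
Step 3: locate the error. For a single error e at position i, S_ℓ = v_i·e·α_i^ℓ, so α_err = S_1/S_0.
  S_0^{−1} = 2^{−1} = 7 (mod 13), so α_err = 12·7 = 84 ≡ 6 = α_5. Error position i = 5.
  Consistency check: S_2/S_1 = 7·12 = 84 ≡ 6 = α_err ✓ (single-error assumption holds).
Step 4: error magnitude e = S_0/v_5 = S_0·∏_{j≠5}(α_5 − α_j) = 2·4 = 8 ≡ 8 (mod 13).
Step 5: correct position 5: c_5 = r_5 − e = 3 − 8 ≡ 8 (mod 13). Hence c = [0, 12, 2, 9, 8].
  Check: interpolating c through the α_i gives m(x) = 10 + 4·x (degree < 2) with m(α_i) = c_i for every i, so c is indeed a codeword.


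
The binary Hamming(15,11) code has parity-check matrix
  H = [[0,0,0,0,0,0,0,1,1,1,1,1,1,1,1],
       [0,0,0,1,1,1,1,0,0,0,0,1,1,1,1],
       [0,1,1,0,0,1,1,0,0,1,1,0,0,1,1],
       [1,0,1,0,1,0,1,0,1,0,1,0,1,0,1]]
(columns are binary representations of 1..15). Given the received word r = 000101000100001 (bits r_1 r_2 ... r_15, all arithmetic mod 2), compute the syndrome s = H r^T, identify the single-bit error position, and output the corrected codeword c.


s = (0, 1, 1, 1)^T, error position = 7, corrected codeword c = 000101100100001

Compute s = H r^T mod 2 one row at a time:
  s_1 = 0 + 0 + 1 + 0 + 0 + 0 + 0 + 1 = 2 ≡ 0 (mod 2).
  s_2 = 1 + 0 + 1 + 0 + 0 + 0 + 0 + 1 = 3 ≡ 1 (mod 2).
  s_3 = 0 + 0 + 1 + 0 + 1 + 0 + 0 + 1 = 3 ≡ 1 (mod 2).
  s_4 = 0 + 0 + 0 + 0 + 0 + 0 + 0 + 1 = 1 ≡ 1 (mod 2).
s = (0, 1, 1, 1)^T — this equals column 7 of H (binary 0111), so error is at position 7.
Correct: flip bit 7 of r = 000101000100001 to get c = 000101100100001.


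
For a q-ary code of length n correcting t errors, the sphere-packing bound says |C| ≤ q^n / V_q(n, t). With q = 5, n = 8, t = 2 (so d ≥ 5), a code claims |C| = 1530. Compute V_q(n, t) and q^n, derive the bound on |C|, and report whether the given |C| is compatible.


V_q(n, t) = 481, q^n = 390625, Hamming bound = 812, |C| = 1530 > bound (violated).

Step 1: Compute V_q(n, t) = Σ_{j=0}^2 C(n, j) (q−1)^j.
  j = 0: C(8,0)·(4)^0 = 1·1 = 1.
  j = 1: C(8,1)·(4)^1 = 8·4 = 32.
  j = 2: C(8,2)·(4)^2 = 28·16 = 448.
  V_q(n, t) = 1 + 32 + 448 = 481.
Step 2: q^n = 5^8 = 390625.
Step 3: Hamming bound ⌊q^n / V_q(n,t)⌋ = ⌊390625/481⌋ = 812.
Step 4: Compare |C| = 1530 to 812: violated.
The claimed |C| lies above the Hamming bound, so no 5-ary code of length 8 with d ≥ 5 can have 1530 codewords.


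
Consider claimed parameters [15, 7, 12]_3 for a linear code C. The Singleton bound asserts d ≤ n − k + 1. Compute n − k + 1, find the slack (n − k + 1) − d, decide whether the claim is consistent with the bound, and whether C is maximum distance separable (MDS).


Singleton RHS = n − k + 1 = 9, slack = -3, bound violated (no such code; not MDS).

Singleton bound: d ≤ n − k + 1.
Here n = 15, k = 7, so n − k + 1 = 9.
Given d = 12, check d ≤ 9: NO.
Slack = (n − k + 1) − d = -3.
The slack is negative: d = 12 exceeds n − k + 1 = 9 by 3, so the Singleton bound is violated and no linear [15, 7, 12]_3 code can exist. In particular it is not MDS (MDS requires d = n − k + 1 exactly).
Description: the claimed parameters are [15, 7, 12]_3; such a code would be impossible (violates the Singleton bound).


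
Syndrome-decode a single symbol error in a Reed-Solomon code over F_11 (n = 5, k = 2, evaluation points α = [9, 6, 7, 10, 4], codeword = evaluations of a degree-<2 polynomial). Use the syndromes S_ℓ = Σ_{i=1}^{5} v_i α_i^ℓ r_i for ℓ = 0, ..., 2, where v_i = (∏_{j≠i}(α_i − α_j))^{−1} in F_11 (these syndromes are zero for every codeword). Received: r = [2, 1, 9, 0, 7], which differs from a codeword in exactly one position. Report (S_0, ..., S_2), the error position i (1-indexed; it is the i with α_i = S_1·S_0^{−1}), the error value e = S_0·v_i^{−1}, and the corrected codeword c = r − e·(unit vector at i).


S = (7, 8, 6), error at position 1, error magnitude e = 10, c = [3, 1, 9, 0, 7].

Step 1: column multipliers v_i = (∏_{j≠i}(α_i − α_j))^{−1} mod 11.
  i = 1 (α = 9): (9−6)(9−7)(9−10)(9−4) = 3·2·(−1)·5 = −30 ≡ 3, so v_1 = 3^{−1} = 4 (mod 11).
  i = 2 (α = 6): (6−9)(6−7)(6−10)(6−4) = (−3)·(−1)·(−4)·2 = −24 ≡ 9, so v_2 = 9^{−1} = 5 (mod 11).
  i = 3 (α = 7): (7−9)(7−6)(7−10)(7−4) = (−2)·1·(−3)·3 = 18 ≡ 7, so v_3 = 7^{−1} = 8 (mod 11).
  i = 4 (α = 10): (10−9)(10−6)(10−7)(10−4) = 1·4·3·6 = 72 ≡ 6, so v_4 = 6^{−1} = 2 (mod 11).
  i = 5 (α = 4): (4−9)(4−6)(4−7)(4−10) = (−5)·(−2)·(−3)·(−6) = 180 ≡ 4, so v_5 = 4^{−1} = 3 (mod 11).
  v = [4, 5, 8, 2, 3].
Step 2: syndromes of r = [2, 1, 9, 0, 7] (all sums mod 11).
  S_0 = Σ v_i r_i = 4·2 + 5·1 + 8·9 + 2·0 + 3·7 = 106 ≡ 7.
  S_1 = Σ v_i α_i r_i = 4·9·2 + 5·6·1 + 8·7·9 + 2·10·0 + 3·4·7 = 690 ≡ 8.
  α_i^2 mod 11 = [4, 3, 5, 1, 5].
  S_2 = Σ v_i α_i^2 r_i = 4·4·2 + 5·3·1 + 8·5·9 + 2·1·0 + 3·5·7 = 512 ≡ 6.
  S = (7, 8, 6) ≠ 0, so r is not a codeword (an error is present).
Step 3: locate the error. For a single error e at position i, S_ℓ = v_i·e·α_i^ℓ, so α_err = S_1/S_0.
  S_0^{−1} = 7^{−1} = 8 (mod 11), so α_err = 8·8 = 64 ≡ 9 = α_1. Error position i = 1.
  Consistency check: S_2/S_1 = 6·7 = 42 ≡ 9 = α_err ✓ (single-error assumption holds).
Step 4: error magnitude e = S_0/v_1 = S_0·∏_{j≠1}(α_1 − α_j) = 7·3 = 21 ≡ 10 (mod 11).
Step 5: correct position 1: c_1 = r_1 − e = 2 − 10 ≡ 3 (mod 11). Hence c = [3, 1, 9, 0, 7].
  Check: interpolating c through the α_i gives m(x) = 8 + 8·x (degree < 2) with m(α_i) = c_i for every i, so c is indeed a codeword.


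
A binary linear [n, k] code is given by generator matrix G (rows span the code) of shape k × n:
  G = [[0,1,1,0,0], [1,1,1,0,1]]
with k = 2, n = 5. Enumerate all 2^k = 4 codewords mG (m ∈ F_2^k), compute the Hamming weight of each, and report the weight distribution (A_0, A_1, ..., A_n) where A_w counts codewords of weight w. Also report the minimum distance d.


Weight distribution: A_0 = 1, A_2 = 2, A_4 = 1. Minimum distance d = 2.

Enumerate all 2^2 = 4 messages m ∈ F_2^2.
For each, compute codeword c = mG in F_2^5, then tally its weight.
  m = 00 → c = 00000, weight = 0.
  m = 10 → c = 01100, weight = 2.
  m = 01 → c = 11101, weight = 4.
  m = 11 → c = 10001, weight = 2.
Tally weights:
  weight 0: 1 codewords.
  weight 2: 2 codewords.
  weight 4: 1 codewords.
Minimum distance d = smallest w > 0 with A_w > 0 = 2.
Sanity: Σ A_w = 4 = 2^2 = 4 ✓.


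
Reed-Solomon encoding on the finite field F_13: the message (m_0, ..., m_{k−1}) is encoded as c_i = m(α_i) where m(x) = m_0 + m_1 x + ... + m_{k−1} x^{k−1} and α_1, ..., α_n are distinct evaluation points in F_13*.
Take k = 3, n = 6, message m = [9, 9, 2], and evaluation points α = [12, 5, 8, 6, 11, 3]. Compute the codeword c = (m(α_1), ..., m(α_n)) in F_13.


c = [2, 0, 1, 5, 12, 2]

Message polynomial: m(x) = 9 + 9·x + 2·x^2 (mod 13).
For each evaluation point α_i, compute m(α_i) mod 13:
  α_1 = 12: Horner steps 2 → 7 → 2, so m(12) = 2.
  α_2 = 5: Horner steps 2 → 6 → 0, so m(5) = 0.
  α_3 = 8: Horner steps 2 → 12 → 1, so m(8) = 1.
  α_4 = 6: Horner steps 2 → 8 → 5, so m(6) = 5.
  α_5 = 11: Horner steps 2 → 5 → 12, so m(11) = 12.
  α_6 = 3: Horner steps 2 → 2 → 2, so m(3) = 2.
Codeword c = [2, 0, 1, 5, 12, 2] ∈ F_13^6.


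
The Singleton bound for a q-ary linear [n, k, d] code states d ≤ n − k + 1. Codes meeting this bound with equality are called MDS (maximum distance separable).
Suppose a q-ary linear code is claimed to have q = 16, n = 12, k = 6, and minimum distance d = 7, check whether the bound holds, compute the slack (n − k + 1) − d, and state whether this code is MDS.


Singleton RHS = n − k + 1 = 7, slack = 0, bound satisfied, MDS.

Singleton bound: d ≤ n − k + 1.
Here n = 12, k = 6, so n − k + 1 = 7.
Given d = 7, check d ≤ 7: YES.
Slack = (n − k + 1) − d = 0.
The code is MDS (slack = 0).
Description: the claimed parameters are [12, 6, 7]_16; such a code would be MDS (meets Singleton bound).


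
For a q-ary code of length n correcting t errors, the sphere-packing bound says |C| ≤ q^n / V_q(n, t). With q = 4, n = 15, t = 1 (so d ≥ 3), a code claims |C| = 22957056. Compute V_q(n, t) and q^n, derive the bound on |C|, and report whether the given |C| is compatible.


V_q(n, t) = 46, q^n = 1073741824, Hamming bound = 23342213, |C| = 22957056 ≤ bound (satisfied).

Step 1: Compute V_q(n, t) = Σ_{j=0}^1 C(n, j) (q−1)^j.
  j = 0: C(15,0)·(3)^0 = 1·1 = 1.
  j = 1: C(15,1)·(3)^1 = 15·3 = 45.
  V_q(n, t) = 1 + 45 = 46.
Step 2: q^n = 4^15 = 1073741824.
Step 3: Hamming bound ⌊q^n / V_q(n,t)⌋ = ⌊1073741824/46⌋ = 23342213.
Step 4: Compare |C| = 22957056 to 23342213: satisfied.
The claimed |C| lies below the Hamming bound.


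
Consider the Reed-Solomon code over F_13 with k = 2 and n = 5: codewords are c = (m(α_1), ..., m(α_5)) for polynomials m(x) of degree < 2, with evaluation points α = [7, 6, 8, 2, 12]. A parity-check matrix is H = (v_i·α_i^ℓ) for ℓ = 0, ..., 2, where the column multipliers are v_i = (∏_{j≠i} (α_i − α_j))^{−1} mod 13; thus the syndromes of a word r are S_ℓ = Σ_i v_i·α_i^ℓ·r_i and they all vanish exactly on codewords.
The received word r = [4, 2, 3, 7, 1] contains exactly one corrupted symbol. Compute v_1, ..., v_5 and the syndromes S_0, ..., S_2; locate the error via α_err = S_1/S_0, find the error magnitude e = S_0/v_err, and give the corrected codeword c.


S = (9, 7, 4), error at position 3, error magnitude e = 10, c = [4, 2, 6, 7, 1].

Step 1: column multipliers v_i = (∏_{j≠i}(α_i − α_j))^{−1} mod 13.
  i = 1 (α = 7): (7−6)(7−8)(7−2)(7−12) = 1·(−1)·5·(−5) = 25 ≡ 12, so v_1 = 12^{−1} = 12 (mod 13).
  i = 2 (α = 6): (6−7)(6−8)(6−2)(6−12) = (−1)·(−2)·4·(−6) = −48 ≡ 4, so v_2 = 4^{−1} = 10 (mod 13).
  i = 3 (α = 8): (8−7)(8−6)(8−2)(8−12) = 1·2·6·(−4) = −48 ≡ 4, so v_3 = 4^{−1} = 10 (mod 13).
  i = 4 (α = 2): (2−7)(2−6)(2−8)(2−12) = (−5)·(−4)·(−6)·(−10) = 1200 ≡ 4, so v_4 = 4^{−1} = 10 (mod 13).
  i = 5 (α = 12): (12−7)(12−6)(12−8)(12−2) = 5·6·4·10 = 1200 ≡ 4, so v_5 = 4^{−1} = 10 (mod 13).
  v = [12, 10, 10, 10, 10].
Step 2: syndromes of r = [4, 2, 3, 7, 1] (all sums mod 13).
  S_0 = Σ v_i r_i = 12·4 + 10·2 + 10·3 + 10·7 + 10·1 = 178 ≡ 9.
  S_1 = Σ v_i α_i r_i = 12·7·4 + 10·6·2 + 10·8·3 + 10·2·7 + 10·12·1 = 956 ≡ 7.
  α_i^2 mod 13 = [10, 10, 12, 4, 1].
  S_2 = Σ v_i α_i^2 r_i = 12·10·4 + 10·10·2 + 10·12·3 + 10·4·7 + 10·1·1 = 1330 ≡ 4.
  S = (9, 7, 4) ≠ 0, so r is not a codeword (an error is present).
Step 3: locate the error. For a single error e at position i, S_ℓ = v_i·e·α_i^ℓ, so α_err = S_1/S_0.
  S_0^{−1} = 9^{−1} = 3 (mod 13), so α_err = 7·3 = 21 ≡ 8 = α_3. Error position i = 3.
  Consistency check: S_2/S_1 = 4·2 = 8 ≡ 8 = α_err ✓ (single-error assumption holds).
Step 4: error magnitude e = S_0/v_3 = S_0·∏_{j≠3}(α_3 − α_j) = 9·4 = 36 ≡ 10 (mod 13).
Step 5: correct position 3: c_3 = r_3 − e = 3 − 10 ≡ 6 (mod 13). Hence c = [4, 2, 6, 7, 1].
  Check: interpolating c through the α_i gives m(x) = 3 + 2·x (degree < 2) with m(α_i) = c_i for every i, so c is indeed a codeword.
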